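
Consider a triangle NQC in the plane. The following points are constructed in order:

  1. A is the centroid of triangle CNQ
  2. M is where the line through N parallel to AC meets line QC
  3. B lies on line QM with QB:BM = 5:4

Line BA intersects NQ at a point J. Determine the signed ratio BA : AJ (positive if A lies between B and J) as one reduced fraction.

BA:AJ = 7/3

Choose coordinates N = (0, 0), Q = (1, 0), C = (0, 1).
1. A is the centroid of triangle CNQ ⇒ A = (1/3, 1/3)
2. M is where the line through N parallel to AC meets line QC ⇒ M = (-1, 2)
3. B lies on line QM with QB:BM = 5:4 ⇒ B = (-1/9, 10/9)
line BA meets NQ at J = (11/21, 0)
A = B + t·(J−B) with t = 7/10, so BA:AJ = 7/10:3/10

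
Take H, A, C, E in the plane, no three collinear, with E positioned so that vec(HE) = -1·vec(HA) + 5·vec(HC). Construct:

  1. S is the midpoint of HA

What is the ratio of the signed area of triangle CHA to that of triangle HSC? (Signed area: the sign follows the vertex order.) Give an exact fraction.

Work in coordinates with H = (0, 0), A = (1, 0), C = (0, 1), E = (-1, 5).
1. S is the midpoint of HA ⇒ S = (1/2, 0)
2·[CHA] = 1, 2·[HSC] = 1/2
[CHA]:[HSC] = 1:1/2 = 2

[CHA]:[HSC] = 2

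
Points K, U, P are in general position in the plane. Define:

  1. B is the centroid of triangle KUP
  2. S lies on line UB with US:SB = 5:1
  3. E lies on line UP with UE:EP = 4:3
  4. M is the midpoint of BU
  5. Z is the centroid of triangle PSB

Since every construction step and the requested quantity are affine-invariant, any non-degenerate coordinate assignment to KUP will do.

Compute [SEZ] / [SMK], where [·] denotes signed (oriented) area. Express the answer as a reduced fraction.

[SEZ]:[SMK] = -19/42

Choose coordinates K = (0, 0), U = (1, 0), P = (0, 1).
1. B is the centroid of triangle KUP ⇒ B = (1/3, 1/3)
2. S lies on line UB with US:SB = 5:1 ⇒ S = (4/9, 5/18)
3. E lies on line UP with UE:EP = 4:3 ⇒ E = (3/7, 4/7)
4. M is the midpoint of BU ⇒ M = (2/3, 1/6)
5. Z is the centroid of triangle PSB ⇒ Z = (7/27, 29/54)
2·[SEZ] = 19/378, 2·[SMK] = -1/9
[SEZ]:[SMK] = 19/378:-1/9 = -19/42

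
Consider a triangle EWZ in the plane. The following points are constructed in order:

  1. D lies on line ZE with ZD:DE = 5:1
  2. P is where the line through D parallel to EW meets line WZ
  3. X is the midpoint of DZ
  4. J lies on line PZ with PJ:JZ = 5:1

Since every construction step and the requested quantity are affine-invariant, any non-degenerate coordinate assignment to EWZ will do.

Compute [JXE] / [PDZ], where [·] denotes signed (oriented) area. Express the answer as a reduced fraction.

[JXE]:[PDZ] = -7/60

Assign E = (0, 0), W = (1, 0), Z = (0, 1) — the answer is frame-independent, so this choice is without loss of generality.
1. D lies on line ZE with ZD:DE = 5:1 ⇒ D = (0, 1/6)
2. P is where the line through D parallel to EW meets line WZ ⇒ P = (5/6, 1/6)
3. X is the midpoint of DZ ⇒ X = (0, 7/12)
4. J lies on line PZ with PJ:JZ = 5:1 ⇒ J = (5/36, 31/36)
2·[JXE] = 35/432, 2·[PDZ] = -25/36
[JXE]:[PDZ] = 35/432:-25/36 = -7/60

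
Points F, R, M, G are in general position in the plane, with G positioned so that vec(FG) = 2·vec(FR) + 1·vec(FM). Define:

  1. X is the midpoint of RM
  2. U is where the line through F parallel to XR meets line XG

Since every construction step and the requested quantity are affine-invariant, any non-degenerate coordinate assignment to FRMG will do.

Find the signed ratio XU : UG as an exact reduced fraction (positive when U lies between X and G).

Choose coordinates F = (0, 0), R = (1, 0), M = (0, 1), G = (2, 1).
1. X is the midpoint of RM ⇒ X = (1/2, 1/2)
2. U is where the line through F parallel to XR meets line XG ⇒ U = (-1/4, 1/4)
U = X + t·(G−X) with t = -1/2, so XU:UG = t:(1−t) = -1/2:3/2

XU:UG = -1/3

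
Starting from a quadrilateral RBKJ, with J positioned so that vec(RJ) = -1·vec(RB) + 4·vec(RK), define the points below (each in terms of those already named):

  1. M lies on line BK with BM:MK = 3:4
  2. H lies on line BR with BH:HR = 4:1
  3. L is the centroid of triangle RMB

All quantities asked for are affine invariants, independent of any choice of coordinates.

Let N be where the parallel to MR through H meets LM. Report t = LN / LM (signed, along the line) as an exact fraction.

Set R = (0, 0), B = (1, 0), K = (0, 1), J = (-1, 4); any affine frame gives the same invariant.
1. M lies on line BK with BM:MK = 3:4 ⇒ M = (4/7, 3/7)
2. H lies on line BR with BH:HR = 4:1 ⇒ H = (1/5, 0)
3. L is the centroid of triangle RMB ⇒ L = (11/21, 1/7)
through H parallel to MR: direction (-4/7, -3/7); meets LM at N = (19/35, 9/35)
N = L + t·(M−L) with t = 2/5

t = 2/5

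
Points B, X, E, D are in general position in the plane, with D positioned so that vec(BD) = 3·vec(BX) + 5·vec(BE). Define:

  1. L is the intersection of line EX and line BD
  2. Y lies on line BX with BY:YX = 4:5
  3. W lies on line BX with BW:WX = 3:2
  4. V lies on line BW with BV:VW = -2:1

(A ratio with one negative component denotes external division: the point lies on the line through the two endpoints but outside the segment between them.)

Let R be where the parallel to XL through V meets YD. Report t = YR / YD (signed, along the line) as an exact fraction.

t = 1/10

Set B = (0, 0), X = (1, 0), E = (0, 1), D = (3, 5); any affine frame gives the same invariant.
1. L is the intersection of line EX and line BD ⇒ L = (3/8, 5/8)
2. Y lies on line BX with BY:YX = 4:5 ⇒ Y = (4/9, 0)
3. W lies on line BX with BW:WX = 3:2 ⇒ W = (3/5, 0)
4. V lies on line BW with BV:VW = -2:1 ⇒ V = (6/5, 0)
through V parallel to XL: direction (-5/8, 5/8); meets YD at R = (7/10, 1/2)
R = Y + t·(D−Y) with t = 1/10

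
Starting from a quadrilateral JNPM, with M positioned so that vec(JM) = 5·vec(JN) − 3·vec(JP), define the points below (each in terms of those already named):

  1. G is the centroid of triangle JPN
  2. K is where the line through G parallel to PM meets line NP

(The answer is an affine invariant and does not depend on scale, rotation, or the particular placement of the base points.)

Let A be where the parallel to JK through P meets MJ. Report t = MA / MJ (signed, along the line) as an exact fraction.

t = 3

Assign J = (0, 0), N = (1, 0), P = (0, 1), M = (5, -3) — the answer is frame-independent, so this choice is without loss of generality.
1. G is the centroid of triangle JPN ⇒ G = (1/3, 1/3)
2. K is where the line through G parallel to PM meets line NP ⇒ K = (2, -1)
through P parallel to JK: direction (2, -1); meets MJ at A = (-10, 6)
A = M + t·(J−M) with t = 3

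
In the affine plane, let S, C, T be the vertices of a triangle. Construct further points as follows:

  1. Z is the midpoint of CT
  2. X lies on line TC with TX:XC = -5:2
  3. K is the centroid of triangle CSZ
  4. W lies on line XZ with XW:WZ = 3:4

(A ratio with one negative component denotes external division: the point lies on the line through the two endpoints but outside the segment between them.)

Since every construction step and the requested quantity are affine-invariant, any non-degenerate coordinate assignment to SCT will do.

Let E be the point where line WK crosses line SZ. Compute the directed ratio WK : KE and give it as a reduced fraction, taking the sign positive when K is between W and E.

WK:KE = 3

Choose coordinates S = (0, 0), C = (1, 0), T = (0, 1).
1. Z is the midpoint of CT ⇒ Z = (1/2, 1/2)
2. X lies on line TC with TX:XC = -5:2 ⇒ X = (5/3, -2/3)
3. K is the centroid of triangle CSZ ⇒ K = (1/2, 1/6)
4. W lies on line XZ with XW:WZ = 3:4 ⇒ W = (7/6, -1/6)
line WK meets SZ at E = (5/18, 5/18)
K = W + t·(E−W) with t = 3/4, so WK:KE = 3/4:1/4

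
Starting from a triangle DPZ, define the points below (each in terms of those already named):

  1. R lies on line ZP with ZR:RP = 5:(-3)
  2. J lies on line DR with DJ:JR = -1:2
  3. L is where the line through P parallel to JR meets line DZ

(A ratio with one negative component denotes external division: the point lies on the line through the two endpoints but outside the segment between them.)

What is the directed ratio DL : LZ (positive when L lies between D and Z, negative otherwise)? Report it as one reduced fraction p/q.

Work in coordinates with D = (0, 0), P = (1, 0), Z = (0, 1).
1. R lies on line ZP with ZR:RP = 5:(-3) ⇒ R = (5/2, -3/2)
2. J lies on line DR with DJ:JR = -1:2 ⇒ J = (-5/2, 3/2)
3. L is where the line through P parallel to JR meets line DZ ⇒ L = (0, 3/5)
L = D + t·(Z−D) with t = 3/5, so DL:LZ = t:(1−t) = 3/5:2/5

DL:LZ = 3/2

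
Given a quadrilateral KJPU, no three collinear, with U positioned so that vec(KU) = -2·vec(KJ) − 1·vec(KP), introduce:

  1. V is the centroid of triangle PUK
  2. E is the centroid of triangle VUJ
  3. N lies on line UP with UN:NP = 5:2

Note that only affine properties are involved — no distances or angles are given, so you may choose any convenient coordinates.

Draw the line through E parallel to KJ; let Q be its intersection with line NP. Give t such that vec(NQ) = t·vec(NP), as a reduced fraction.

t = -4/3

Work in coordinates with K = (0, 0), J = (1, 0), P = (0, 1), U = (-2, -1).
1. V is the centroid of triangle PUK ⇒ V = (-2/3, 0)
2. E is the centroid of triangle VUJ ⇒ E = (-5/9, -1/3)
3. N lies on line UP with UN:NP = 5:2 ⇒ N = (-4/7, 3/7)
through E parallel to KJ: direction (1, 0); meets NP at Q = (-4/3, -1/3)
Q = N + t·(P−N) with t = -4/3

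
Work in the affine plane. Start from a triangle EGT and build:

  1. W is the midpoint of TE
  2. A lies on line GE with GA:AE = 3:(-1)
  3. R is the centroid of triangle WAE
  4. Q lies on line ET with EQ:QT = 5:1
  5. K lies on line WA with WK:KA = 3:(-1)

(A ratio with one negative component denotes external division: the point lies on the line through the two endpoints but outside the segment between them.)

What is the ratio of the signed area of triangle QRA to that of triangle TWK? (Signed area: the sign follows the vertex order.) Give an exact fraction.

[QRA]:[TWK] = 14/27

Choose coordinates E = (0, 0), G = (1, 0), T = (0, 1).
1. W is the midpoint of TE ⇒ W = (0, 1/2)
2. A lies on line GE with GA:AE = 3:(-1) ⇒ A = (-1/2, 0)
3. R is the centroid of triangle WAE ⇒ R = (-1/6, 1/6)
4. Q lies on line ET with EQ:QT = 5:1 ⇒ Q = (0, 5/6)
5. K lies on line WA with WK:KA = 3:(-1) ⇒ K = (-3/4, -1/4)
2·[QRA] = -7/36, 2·[TWK] = -3/8
[QRA]:[TWK] = -7/36:-3/8 = 14/27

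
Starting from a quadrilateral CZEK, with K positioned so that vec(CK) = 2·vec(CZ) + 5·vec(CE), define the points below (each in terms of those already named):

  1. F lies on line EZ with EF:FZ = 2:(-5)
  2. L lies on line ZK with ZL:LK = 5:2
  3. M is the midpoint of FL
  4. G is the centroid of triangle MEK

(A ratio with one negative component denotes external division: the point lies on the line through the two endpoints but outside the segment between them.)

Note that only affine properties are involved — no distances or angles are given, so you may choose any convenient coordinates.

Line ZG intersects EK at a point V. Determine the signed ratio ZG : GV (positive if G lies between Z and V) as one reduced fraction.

ZG:GV = -67/4

Assign C = (0, 0), Z = (1, 0), E = (0, 1), K = (2, 5) — the answer is frame-independent, so this choice is without loss of generality.
1. F lies on line EZ with EF:FZ = 2:(-5) ⇒ F = (-2/3, 5/3)
2. L lies on line ZK with ZL:LK = 5:2 ⇒ L = (12/7, 25/7)
3. M is the midpoint of FL ⇒ M = (11/21, 55/21)
4. G is the centroid of triangle MEK ⇒ G = (53/63, 181/63)
line ZG meets EK at V = (57/67, 181/67)
G = Z + t·(V−Z) with t = 67/63, so ZG:GV = 67/63:-4/63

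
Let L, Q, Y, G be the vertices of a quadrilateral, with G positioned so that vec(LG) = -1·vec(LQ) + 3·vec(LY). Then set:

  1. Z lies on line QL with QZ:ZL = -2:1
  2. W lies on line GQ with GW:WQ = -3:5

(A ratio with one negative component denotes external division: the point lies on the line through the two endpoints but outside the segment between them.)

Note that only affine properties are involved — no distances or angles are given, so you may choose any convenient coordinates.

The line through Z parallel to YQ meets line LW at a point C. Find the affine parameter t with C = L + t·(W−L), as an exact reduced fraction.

Assign L = (0, 0), Q = (1, 0), Y = (0, 1), G = (-1, 3) — the answer is frame-independent, so this choice is without loss of generality.
1. Z lies on line QL with QZ:ZL = -2:1 ⇒ Z = (-1, 0)
2. W lies on line GQ with GW:WQ = -3:5 ⇒ W = (-4, 15/2)
through Z parallel to YQ: direction (1, -1); meets LW at C = (8/7, -15/7)
C = L + t·(W−L) with t = -2/7

t = -2/7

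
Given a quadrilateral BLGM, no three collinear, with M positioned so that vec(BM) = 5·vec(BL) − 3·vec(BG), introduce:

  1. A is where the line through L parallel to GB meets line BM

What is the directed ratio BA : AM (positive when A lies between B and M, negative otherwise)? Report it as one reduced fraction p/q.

Set B = (0, 0), L = (1, 0), G = (0, 1), M = (5, -3); any affine frame gives the same invariant.
1. A is where the line through L parallel to GB meets line BM ⇒ A = (1, -3/5)
A = B + t·(M−B) with t = 1/5, so BA:AM = t:(1−t) = 1/5:4/5

BA:AM = 1/4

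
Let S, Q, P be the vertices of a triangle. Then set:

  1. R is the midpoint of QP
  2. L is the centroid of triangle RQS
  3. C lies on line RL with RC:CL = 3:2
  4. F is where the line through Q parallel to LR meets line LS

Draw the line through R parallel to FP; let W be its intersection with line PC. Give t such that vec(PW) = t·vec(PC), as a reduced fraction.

Assign S = (0, 0), Q = (1, 0), P = (0, 1) — the answer is frame-independent, so this choice is without loss of generality.
1. R is the midpoint of QP ⇒ R = (1/2, 1/2)
2. L is the centroid of triangle RQS ⇒ L = (1/2, 1/6)
3. C lies on line RL with RC:CL = 3:2 ⇒ C = (1/2, 3/10)
4. F is where the line through Q parallel to LR meets line LS ⇒ F = (1, 1/3)
through R parallel to FP: direction (-1, 2/3); meets PC at W = (5/22, 15/22)
W = P + t·(C−P) with t = 5/11

t = 5/11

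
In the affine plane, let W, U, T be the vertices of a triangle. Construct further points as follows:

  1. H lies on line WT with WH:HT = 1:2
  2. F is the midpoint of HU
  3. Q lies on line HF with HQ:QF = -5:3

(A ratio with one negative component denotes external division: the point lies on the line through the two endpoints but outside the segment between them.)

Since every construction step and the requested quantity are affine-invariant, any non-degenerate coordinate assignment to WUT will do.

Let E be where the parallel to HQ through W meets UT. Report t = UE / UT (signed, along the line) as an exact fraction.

t = -1/2

Work in coordinates with W = (0, 0), U = (1, 0), T = (0, 1).
1. H lies on line WT with WH:HT = 1:2 ⇒ H = (0, 1/3)
2. F is the midpoint of HU ⇒ F = (1/2, 1/6)
3. Q lies on line HF with HQ:QF = -5:3 ⇒ Q = (5/4, -1/12)
through W parallel to HQ: direction (5/4, -5/12); meets UT at E = (3/2, -1/2)
E = U + t·(T−U) with t = -1/2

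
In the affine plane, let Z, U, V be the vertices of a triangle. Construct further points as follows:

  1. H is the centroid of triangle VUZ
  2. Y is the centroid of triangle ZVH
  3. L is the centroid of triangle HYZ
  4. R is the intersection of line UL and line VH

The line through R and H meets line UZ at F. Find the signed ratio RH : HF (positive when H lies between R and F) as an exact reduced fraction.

RH:HF = -6/13

Assign Z = (0, 0), U = (1, 0), V = (0, 1) — the answer is frame-independent, so this choice is without loss of generality.
1. H is the centroid of triangle VUZ ⇒ H = (1/3, 1/3)
2. Y is the centroid of triangle ZVH ⇒ Y = (1/9, 4/9)
3. L is the centroid of triangle HYZ ⇒ L = (4/27, 7/27)
4. R is the intersection of line UL and line VH ⇒ R = (16/39, 7/39)
line RH meets UZ at F = (1/2, 0)
H = R + t·(F−R) with t = -6/7, so RH:HF = -6/7:13/7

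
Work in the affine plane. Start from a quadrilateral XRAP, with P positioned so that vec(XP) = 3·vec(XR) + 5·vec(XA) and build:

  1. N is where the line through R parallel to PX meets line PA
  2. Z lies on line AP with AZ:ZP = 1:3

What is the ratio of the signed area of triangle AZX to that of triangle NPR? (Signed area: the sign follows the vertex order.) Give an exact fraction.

Set X = (0, 0), R = (1, 0), A = (0, 1), P = (3, 5); any affine frame gives the same invariant.
1. N is where the line through R parallel to PX meets line PA ⇒ N = (8, 35/3)
2. Z lies on line AP with AZ:ZP = 1:3 ⇒ Z = (3/4, 2)
2·[AZX] = -3/4, 2·[NPR] = 35/3
[AZX]:[NPR] = -3/4:35/3 = -9/140

[AZX]:[NPR] = -9/140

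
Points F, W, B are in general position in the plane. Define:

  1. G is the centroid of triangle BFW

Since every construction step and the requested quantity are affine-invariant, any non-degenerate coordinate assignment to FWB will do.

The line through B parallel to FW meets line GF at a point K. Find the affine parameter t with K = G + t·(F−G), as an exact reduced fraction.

t = -2

Work in coordinates with F = (0, 0), W = (1, 0), B = (0, 1).
1. G is the centroid of triangle BFW ⇒ G = (1/3, 1/3)
through B parallel to FW: direction (1, 0); meets GF at K = (1, 1)
K = G + t·(F−G) with t = -2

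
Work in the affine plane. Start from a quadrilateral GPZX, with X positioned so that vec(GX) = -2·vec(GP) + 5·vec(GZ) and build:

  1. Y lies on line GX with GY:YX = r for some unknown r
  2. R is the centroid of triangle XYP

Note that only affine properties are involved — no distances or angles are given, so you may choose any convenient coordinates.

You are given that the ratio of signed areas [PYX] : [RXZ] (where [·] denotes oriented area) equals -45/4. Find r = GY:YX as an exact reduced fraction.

r = 2/3

Work in coordinates with G = (0, 0), P = (1, 0), Z = (0, 1), X = (-2, 5).
1. With GY:YX = r, write λ = r/(r+1) so Y = G + λ·(X−G); Y is affine-linear in λ
2. R is the centroid of triangle XYP ⇒ R is an affine combination of earlier points and hence also affine-linear in λ
Every point depending on Y is an affine combination of Y and λ-independent points, so each such coordinate is linear in λ; the λ² term in each signed area is a multiple of (X−G)×(X−G) = 0, so 2·[PYX] and 2·[RXZ] are each linear in λ. Evaluating at λ=0 and λ=1:
  2·[PYX] = 5·λ − 5,   2·[RXZ] = 2/3·λ
So [PYX]:[RXZ] = (5·λ − 5) / (2/3·λ). Setting this equal to -45/4:
  5·λ − 5 = -45/4·(2/3·λ)  ⇒  λ = 2/5
Then r = λ/(1−λ) = (2/5)/(3/5) = 2/3. Check: with r = 2/3, Y = (-4/5, 2) and [PYX]:[RXZ] = -45/4 as required.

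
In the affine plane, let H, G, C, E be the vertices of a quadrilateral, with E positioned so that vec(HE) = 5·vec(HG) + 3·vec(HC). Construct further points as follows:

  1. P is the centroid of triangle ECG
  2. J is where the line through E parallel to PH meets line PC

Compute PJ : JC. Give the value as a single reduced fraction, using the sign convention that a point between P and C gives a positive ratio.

Work in coordinates with H = (0, 0), G = (1, 0), C = (0, 1), E = (5, 3).
1. P is the centroid of triangle ECG ⇒ P = (2, 4/3)
2. J is where the line through E parallel to PH meets line PC ⇒ J = (8/3, 13/9)
J = P + t·(C−P) with t = -1/3, so PJ:JC = t:(1−t) = -1/3:4/3

PJ:JC = -1/4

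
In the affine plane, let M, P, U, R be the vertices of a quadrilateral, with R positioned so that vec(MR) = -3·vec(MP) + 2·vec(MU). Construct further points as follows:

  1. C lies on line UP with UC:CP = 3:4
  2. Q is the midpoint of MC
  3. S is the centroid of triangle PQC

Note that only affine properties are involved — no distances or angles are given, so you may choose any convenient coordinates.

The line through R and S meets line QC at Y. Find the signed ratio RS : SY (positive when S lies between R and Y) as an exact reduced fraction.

RS:SY = -29/2

Choose coordinates M = (0, 0), P = (1, 0), U = (0, 1), R = (-3, 2).
1. C lies on line UP with UC:CP = 3:4 ⇒ C = (3/7, 4/7)
2. Q is the midpoint of MC ⇒ Q = (3/14, 2/7)
3. S is the centroid of triangle PQC ⇒ S = (23/42, 2/7)
line RS meets QC at Y = (123/406, 82/203)
S = R + t·(Y−R) with t = 29/27, so RS:SY = 29/27:-2/27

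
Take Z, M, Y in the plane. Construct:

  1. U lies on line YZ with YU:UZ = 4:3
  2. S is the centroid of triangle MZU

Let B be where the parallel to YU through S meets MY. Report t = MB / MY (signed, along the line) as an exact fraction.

t = 2/3

Choose coordinates Z = (0, 0), M = (1, 0), Y = (0, 1).
1. U lies on line YZ with YU:UZ = 4:3 ⇒ U = (0, 3/7)
2. S is the centroid of triangle MZU ⇒ S = (1/3, 1/7)
through S parallel to YU: direction (0, -4/7); meets MY at B = (1/3, 2/3)
B = M + t·(Y−M) with t = 2/3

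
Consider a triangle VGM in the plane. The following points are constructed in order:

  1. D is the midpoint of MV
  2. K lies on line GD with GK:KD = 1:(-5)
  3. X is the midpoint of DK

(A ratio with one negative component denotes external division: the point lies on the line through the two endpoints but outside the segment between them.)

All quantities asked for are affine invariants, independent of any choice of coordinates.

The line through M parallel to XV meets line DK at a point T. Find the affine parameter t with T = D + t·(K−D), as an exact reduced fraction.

t = -1/2

Choose coordinates V = (0, 0), G = (1, 0), M = (0, 1).
1. D is the midpoint of MV ⇒ D = (0, 1/2)
2. K lies on line GD with GK:KD = 1:(-5) ⇒ K = (5/4, -1/8)
3. X is the midpoint of DK ⇒ X = (5/8, 3/16)
through M parallel to XV: direction (-5/8, -3/16); meets DK at T = (-5/8, 13/16)
T = D + t·(K−D) with t = -1/2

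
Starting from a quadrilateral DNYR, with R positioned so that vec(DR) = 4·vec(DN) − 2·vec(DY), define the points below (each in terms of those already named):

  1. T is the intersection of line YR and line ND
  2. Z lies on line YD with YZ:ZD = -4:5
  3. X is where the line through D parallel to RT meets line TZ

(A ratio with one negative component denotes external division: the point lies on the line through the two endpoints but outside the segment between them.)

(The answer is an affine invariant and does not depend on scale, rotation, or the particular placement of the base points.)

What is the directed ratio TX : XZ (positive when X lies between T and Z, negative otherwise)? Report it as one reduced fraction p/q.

TX:XZ = -1/5

Assign D = (0, 0), N = (1, 0), Y = (0, 1), R = (4, -2) — the answer is frame-independent, so this choice is without loss of generality.
1. T is the intersection of line YR and line ND ⇒ T = (4/3, 0)
2. Z lies on line YD with YZ:ZD = -4:5 ⇒ Z = (0, 5)
3. X is where the line through D parallel to RT meets line TZ ⇒ X = (5/3, -5/4)
X = T + t·(Z−T) with t = -1/4, so TX:XZ = t:(1−t) = -1/4:5/4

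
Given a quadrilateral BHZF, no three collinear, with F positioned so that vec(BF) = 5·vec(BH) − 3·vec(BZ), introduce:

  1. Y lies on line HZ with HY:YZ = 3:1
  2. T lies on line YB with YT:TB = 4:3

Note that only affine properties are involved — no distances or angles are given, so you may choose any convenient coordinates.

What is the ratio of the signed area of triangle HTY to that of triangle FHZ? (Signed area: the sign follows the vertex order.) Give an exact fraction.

[HTY]:[FHZ] = 3/7

Work in coordinates with B = (0, 0), H = (1, 0), Z = (0, 1), F = (5, -3).
1. Y lies on line HZ with HY:YZ = 3:1 ⇒ Y = (1/4, 3/4)
2. T lies on line YB with YT:TB = 4:3 ⇒ T = (3/28, 9/28)
2·[HTY] = -3/7, 2·[FHZ] = -1
[HTY]:[FHZ] = -3/7:-1 = 3/7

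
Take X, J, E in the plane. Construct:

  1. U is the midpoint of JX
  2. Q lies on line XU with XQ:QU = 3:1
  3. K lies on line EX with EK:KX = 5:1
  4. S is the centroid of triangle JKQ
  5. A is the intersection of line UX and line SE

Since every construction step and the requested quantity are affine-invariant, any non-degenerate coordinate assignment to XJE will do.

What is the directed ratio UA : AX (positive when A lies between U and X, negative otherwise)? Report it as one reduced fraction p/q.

Set X = (0, 0), J = (1, 0), E = (0, 1); any affine frame gives the same invariant.
1. U is the midpoint of JX ⇒ U = (1/2, 0)
2. Q lies on line XU with XQ:QU = 3:1 ⇒ Q = (3/8, 0)
3. K lies on line EX with EK:KX = 5:1 ⇒ K = (0, 1/6)
4. S is the centroid of triangle JKQ ⇒ S = (11/24, 1/18)
5. A is the intersection of line UX and line SE ⇒ A = (33/68, 0)
A = U + t·(X−U) with t = 1/34, so UA:AX = t:(1−t) = 1/34:33/34

UA:AX = 1/33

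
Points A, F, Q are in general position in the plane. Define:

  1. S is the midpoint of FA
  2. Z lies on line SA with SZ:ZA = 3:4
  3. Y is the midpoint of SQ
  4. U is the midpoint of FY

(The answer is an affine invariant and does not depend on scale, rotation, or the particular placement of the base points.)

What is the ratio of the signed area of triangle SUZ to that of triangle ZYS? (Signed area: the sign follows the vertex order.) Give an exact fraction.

Work in coordinates with A = (0, 0), F = (1, 0), Q = (0, 1).
1. S is the midpoint of FA ⇒ S = (1/2, 0)
2. Z lies on line SA with SZ:ZA = 3:4 ⇒ Z = (2/7, 0)
3. Y is the midpoint of SQ ⇒ Y = (1/4, 1/2)
4. U is the midpoint of FY ⇒ U = (5/8, 1/4)
2·[SUZ] = 3/56, 2·[ZYS] = -3/28
[SUZ]:[ZYS] = 3/56:-3/28 = -1/2

[SUZ]:[ZYS] = -1/2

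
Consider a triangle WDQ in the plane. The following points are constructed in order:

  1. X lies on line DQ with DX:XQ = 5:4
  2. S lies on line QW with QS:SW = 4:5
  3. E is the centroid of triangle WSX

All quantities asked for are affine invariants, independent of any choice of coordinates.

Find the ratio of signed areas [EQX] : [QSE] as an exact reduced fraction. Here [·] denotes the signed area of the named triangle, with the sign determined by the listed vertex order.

Assign W = (0, 0), D = (1, 0), Q = (0, 1) — the answer is frame-independent, so this choice is without loss of generality.
1. X lies on line DQ with DX:XQ = 5:4 ⇒ X = (4/9, 5/9)
2. S lies on line QW with QS:SW = 4:5 ⇒ S = (0, 5/9)
3. E is the centroid of triangle WSX ⇒ E = (4/27, 10/27)
2·[EQX] = -52/243, 2·[QSE] = 16/243
[EQX]:[QSE] = -52/243:16/243 = -13/4

[EQX]:[QSE] = -13/4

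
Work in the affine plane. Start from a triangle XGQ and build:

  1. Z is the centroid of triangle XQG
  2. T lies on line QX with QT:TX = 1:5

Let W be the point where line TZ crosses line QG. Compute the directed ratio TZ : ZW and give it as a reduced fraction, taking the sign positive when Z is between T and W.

Choose coordinates X = (0, 0), G = (1, 0), Q = (0, 1).
1. Z is the centroid of triangle XQG ⇒ Z = (1/3, 1/3)
2. T lies on line QX with QT:TX = 1:5 ⇒ T = (0, 5/6)
line TZ meets QG at W = (-1/3, 4/3)
Z = T + t·(W−T) with t = -1, so TZ:ZW = -1:2

TZ:ZW = -1/2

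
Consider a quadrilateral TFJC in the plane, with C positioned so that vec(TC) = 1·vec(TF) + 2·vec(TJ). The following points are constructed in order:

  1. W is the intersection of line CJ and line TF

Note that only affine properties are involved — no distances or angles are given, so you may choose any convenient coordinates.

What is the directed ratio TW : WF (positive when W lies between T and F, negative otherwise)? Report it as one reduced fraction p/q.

Choose coordinates T = (0, 0), F = (1, 0), J = (0, 1), C = (1, 2).
1. W is the intersection of line CJ and line TF ⇒ W = (-1, 0)
W = T + t·(F−T) with t = -1, so TW:WF = t:(1−t) = -1:2

TW:WF = -1/2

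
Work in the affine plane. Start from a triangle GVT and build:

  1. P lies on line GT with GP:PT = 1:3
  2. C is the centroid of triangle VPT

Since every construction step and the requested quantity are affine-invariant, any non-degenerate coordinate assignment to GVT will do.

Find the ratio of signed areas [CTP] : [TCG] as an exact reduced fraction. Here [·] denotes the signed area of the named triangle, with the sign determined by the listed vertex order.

[CTP]:[TCG] = -3/4

Choose coordinates G = (0, 0), V = (1, 0), T = (0, 1).
1. P lies on line GT with GP:PT = 1:3 ⇒ P = (0, 1/4)
2. C is the centroid of triangle VPT ⇒ C = (1/3, 5/12)
2·[CTP] = 1/4, 2·[TCG] = -1/3
[CTP]:[TCG] = 1/4:-1/3 = -3/4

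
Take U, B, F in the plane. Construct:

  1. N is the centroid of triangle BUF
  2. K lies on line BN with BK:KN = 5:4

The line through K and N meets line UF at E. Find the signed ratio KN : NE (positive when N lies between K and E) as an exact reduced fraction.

KN:NE = 8/9

Assign U = (0, 0), B = (1, 0), F = (0, 1) — the answer is frame-independent, so this choice is without loss of generality.
1. N is the centroid of triangle BUF ⇒ N = (1/3, 1/3)
2. K lies on line BN with BK:KN = 5:4 ⇒ K = (17/27, 5/27)
line KN meets UF at E = (0, 1/2)
N = K + t·(E−K) with t = 8/17, so KN:NE = 8/17:9/17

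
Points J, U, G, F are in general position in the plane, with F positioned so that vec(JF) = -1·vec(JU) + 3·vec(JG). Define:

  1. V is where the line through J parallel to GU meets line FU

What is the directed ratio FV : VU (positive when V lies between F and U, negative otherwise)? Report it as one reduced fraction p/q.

FV:VU = -2

Choose coordinates J = (0, 0), U = (1, 0), G = (0, 1), F = (-1, 3).
1. V is where the line through J parallel to GU meets line FU ⇒ V = (3, -3)
V = F + t·(U−F) with t = 2, so FV:VU = t:(1−t) = 2:-1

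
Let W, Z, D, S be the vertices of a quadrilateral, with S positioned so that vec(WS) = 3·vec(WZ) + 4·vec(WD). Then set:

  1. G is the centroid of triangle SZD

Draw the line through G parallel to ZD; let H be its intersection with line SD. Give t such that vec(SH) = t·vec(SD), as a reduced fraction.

t = 2/3

Work in coordinates with W = (0, 0), Z = (1, 0), D = (0, 1), S = (3, 4).
1. G is the centroid of triangle SZD ⇒ G = (4/3, 5/3)
through G parallel to ZD: direction (-1, 1); meets SD at H = (1, 2)
H = S + t·(D−S) with t = 2/3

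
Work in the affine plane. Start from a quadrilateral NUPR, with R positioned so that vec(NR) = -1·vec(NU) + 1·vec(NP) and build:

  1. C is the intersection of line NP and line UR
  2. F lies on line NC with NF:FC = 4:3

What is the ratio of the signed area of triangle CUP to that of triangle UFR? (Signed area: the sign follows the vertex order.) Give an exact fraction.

[CUP]:[UFR] = -7/6

Work in coordinates with N = (0, 0), U = (1, 0), P = (0, 1), R = (-1, 1).
1. C is the intersection of line NP and line UR ⇒ C = (0, 1/2)
2. F lies on line NC with NF:FC = 4:3 ⇒ F = (0, 2/7)
2·[CUP] = 1/2, 2·[UFR] = -3/7
[CUP]:[UFR] = 1/2:-3/7 = -7/6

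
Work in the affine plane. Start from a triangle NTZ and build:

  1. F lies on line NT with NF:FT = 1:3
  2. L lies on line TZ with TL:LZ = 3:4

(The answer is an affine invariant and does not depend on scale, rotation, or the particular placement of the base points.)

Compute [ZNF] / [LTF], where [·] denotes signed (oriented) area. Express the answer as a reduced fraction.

[ZNF]:[LTF] = -7/9

Work in coordinates with N = (0, 0), T = (1, 0), Z = (0, 1).
1. F lies on line NT with NF:FT = 1:3 ⇒ F = (1/4, 0)
2. L lies on line TZ with TL:LZ = 3:4 ⇒ L = (4/7, 3/7)
2·[ZNF] = 1/4, 2·[LTF] = -9/28
[ZNF]:[LTF] = 1/4:-9/28 = -7/9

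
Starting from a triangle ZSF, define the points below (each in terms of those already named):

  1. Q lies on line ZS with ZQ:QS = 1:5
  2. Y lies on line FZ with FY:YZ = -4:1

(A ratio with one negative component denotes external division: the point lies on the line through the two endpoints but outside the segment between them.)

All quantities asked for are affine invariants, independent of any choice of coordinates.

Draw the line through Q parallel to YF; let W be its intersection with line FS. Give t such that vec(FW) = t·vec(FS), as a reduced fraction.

Work in coordinates with Z = (0, 0), S = (1, 0), F = (0, 1).
1. Q lies on line ZS with ZQ:QS = 1:5 ⇒ Q = (1/6, 0)
2. Y lies on line FZ with FY:YZ = -4:1 ⇒ Y = (0, -1/3)
through Q parallel to YF: direction (0, 4/3); meets FS at W = (1/6, 5/6)
W = F + t·(S−F) with t = 1/6

t = 1/6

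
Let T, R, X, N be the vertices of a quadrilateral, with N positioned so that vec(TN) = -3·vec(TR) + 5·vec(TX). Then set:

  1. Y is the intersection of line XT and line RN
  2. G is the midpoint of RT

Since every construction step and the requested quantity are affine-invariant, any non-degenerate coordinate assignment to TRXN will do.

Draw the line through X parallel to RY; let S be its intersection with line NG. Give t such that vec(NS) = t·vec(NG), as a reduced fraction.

t = 2/5

Choose coordinates T = (0, 0), R = (1, 0), X = (0, 1), N = (-3, 5).
1. Y is the intersection of line XT and line RN ⇒ Y = (0, 5/4)
2. G is the midpoint of RT ⇒ G = (1/2, 0)
through X parallel to RY: direction (-1, 5/4); meets NG at S = (-8/5, 3)
S = N + t·(G−N) with t = 2/5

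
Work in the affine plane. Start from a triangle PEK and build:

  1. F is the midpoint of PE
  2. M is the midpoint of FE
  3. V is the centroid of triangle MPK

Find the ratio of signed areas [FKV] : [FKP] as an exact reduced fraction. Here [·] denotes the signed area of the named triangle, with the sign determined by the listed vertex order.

Choose coordinates P = (0, 0), E = (1, 0), K = (0, 1).
1. F is the midpoint of PE ⇒ F = (1/2, 0)
2. M is the midpoint of FE ⇒ M = (3/4, 0)
3. V is the centroid of triangle MPK ⇒ V = (1/4, 1/3)
2·[FKV] = 1/12, 2·[FKP] = 1/2
[FKV]:[FKP] = 1/12:1/2 = 1/6

[FKV]:[FKP] = 1/6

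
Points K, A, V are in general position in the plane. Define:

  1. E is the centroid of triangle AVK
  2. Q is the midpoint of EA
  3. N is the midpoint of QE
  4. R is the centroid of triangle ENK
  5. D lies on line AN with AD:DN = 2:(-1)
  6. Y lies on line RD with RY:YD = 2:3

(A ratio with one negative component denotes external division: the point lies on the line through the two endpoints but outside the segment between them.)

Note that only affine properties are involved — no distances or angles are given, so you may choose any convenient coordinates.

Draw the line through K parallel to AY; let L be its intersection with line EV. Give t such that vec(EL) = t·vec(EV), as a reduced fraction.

t = -23/27

Choose coordinates K = (0, 0), A = (1, 0), V = (0, 1).
1. E is the centroid of triangle AVK ⇒ E = (1/3, 1/3)
2. Q is the midpoint of EA ⇒ Q = (2/3, 1/6)
3. N is the midpoint of QE ⇒ N = (1/2, 1/4)
4. R is the centroid of triangle ENK ⇒ R = (5/18, 7/36)
5. D lies on line AN with AD:DN = 2:(-1) ⇒ D = (0, 1/2)
6. Y lies on line RD with RY:YD = 2:3 ⇒ Y = (1/6, 19/60)
through K parallel to AY: direction (-5/6, 19/60); meets EV at L = (50/81, -19/81)
L = E + t·(V−E) with t = -23/27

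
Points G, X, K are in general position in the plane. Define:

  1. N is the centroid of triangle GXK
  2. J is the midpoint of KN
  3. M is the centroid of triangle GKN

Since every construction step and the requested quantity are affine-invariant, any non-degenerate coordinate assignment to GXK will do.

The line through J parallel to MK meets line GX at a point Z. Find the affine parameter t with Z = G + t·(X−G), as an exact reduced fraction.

t = 3/10

Assign G = (0, 0), X = (1, 0), K = (0, 1) — the answer is frame-independent, so this choice is without loss of generality.
1. N is the centroid of triangle GXK ⇒ N = (1/3, 1/3)
2. J is the midpoint of KN ⇒ J = (1/6, 2/3)
3. M is the centroid of triangle GKN ⇒ M = (1/9, 4/9)
through J parallel to MK: direction (-1/9, 5/9); meets GX at Z = (3/10, 0)
Z = G + t·(X−G) with t = 3/10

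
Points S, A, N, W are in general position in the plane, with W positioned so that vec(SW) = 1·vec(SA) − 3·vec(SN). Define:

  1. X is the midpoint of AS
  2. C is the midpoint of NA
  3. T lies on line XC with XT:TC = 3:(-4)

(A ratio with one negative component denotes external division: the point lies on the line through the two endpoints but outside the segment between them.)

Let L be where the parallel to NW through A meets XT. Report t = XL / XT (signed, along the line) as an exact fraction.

Assign S = (0, 0), A = (1, 0), N = (0, 1), W = (1, -3) — the answer is frame-independent, so this choice is without loss of generality.
1. X is the midpoint of AS ⇒ X = (1/2, 0)
2. C is the midpoint of NA ⇒ C = (1/2, 1/2)
3. T lies on line XC with XT:TC = 3:(-4) ⇒ T = (1/2, -3/2)
through A parallel to NW: direction (1, -4); meets XT at L = (1/2, 2)
L = X + t·(T−X) with t = -4/3

t = -4/3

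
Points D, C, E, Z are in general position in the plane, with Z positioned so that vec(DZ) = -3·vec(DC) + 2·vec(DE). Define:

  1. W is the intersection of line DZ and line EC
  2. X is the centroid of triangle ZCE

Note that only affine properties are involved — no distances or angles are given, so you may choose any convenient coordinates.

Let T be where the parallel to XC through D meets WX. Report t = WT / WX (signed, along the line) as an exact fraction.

t = 1/4

Work in coordinates with D = (0, 0), C = (1, 0), E = (0, 1), Z = (-3, 2).
1. W is the intersection of line DZ and line EC ⇒ W = (3, -2)
2. X is the centroid of triangle ZCE ⇒ X = (-2/3, 1)
through D parallel to XC: direction (5/3, -1); meets WX at T = (25/12, -5/4)
T = W + t·(X−W) with t = 1/4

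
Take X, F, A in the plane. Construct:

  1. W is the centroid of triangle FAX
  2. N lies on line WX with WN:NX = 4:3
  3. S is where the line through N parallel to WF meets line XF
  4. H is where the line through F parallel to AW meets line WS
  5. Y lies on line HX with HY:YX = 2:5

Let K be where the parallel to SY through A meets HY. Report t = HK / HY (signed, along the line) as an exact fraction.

Set X = (0, 0), F = (1, 0), A = (0, 1); any affine frame gives the same invariant.
1. W is the centroid of triangle FAX ⇒ W = (1/3, 1/3)
2. N lies on line WX with WN:NX = 4:3 ⇒ N = (1/7, 1/7)
3. S is where the line through N parallel to WF meets line XF ⇒ S = (3/7, 0)
4. H is where the line through F parallel to AW meets line WS ⇒ H = (-1/3, 8/3)
5. Y lies on line HX with HY:YX = 2:5 ⇒ Y = (-5/21, 40/21)
through A parallel to SY: direction (-2/3, 40/21); meets HY at K = (-7/36, 14/9)
K = H + t·(Y−H) with t = 35/24

t = 35/24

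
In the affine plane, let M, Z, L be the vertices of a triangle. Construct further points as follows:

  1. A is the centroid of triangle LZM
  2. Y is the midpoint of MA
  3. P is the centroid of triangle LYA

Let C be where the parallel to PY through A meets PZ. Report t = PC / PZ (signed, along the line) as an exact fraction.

t = 1/5

Choose coordinates M = (0, 0), Z = (1, 0), L = (0, 1).
1. A is the centroid of triangle LZM ⇒ A = (1/3, 1/3)
2. Y is the midpoint of MA ⇒ Y = (1/6, 1/6)
3. P is the centroid of triangle LYA ⇒ P = (1/6, 1/2)
through A parallel to PY: direction (0, -1/3); meets PZ at C = (1/3, 2/5)
C = P + t·(Z−P) with t = 1/5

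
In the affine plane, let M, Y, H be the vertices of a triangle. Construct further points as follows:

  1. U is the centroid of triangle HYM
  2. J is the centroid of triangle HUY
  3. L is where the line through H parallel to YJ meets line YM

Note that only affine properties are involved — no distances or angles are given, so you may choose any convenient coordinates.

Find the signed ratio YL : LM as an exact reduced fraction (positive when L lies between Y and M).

YL:LM = -1/5

Assign M = (0, 0), Y = (1, 0), H = (0, 1) — the answer is frame-independent, so this choice is without loss of generality.
1. U is the centroid of triangle HYM ⇒ U = (1/3, 1/3)
2. J is the centroid of triangle HUY ⇒ J = (4/9, 4/9)
3. L is where the line through H parallel to YJ meets line YM ⇒ L = (5/4, 0)
L = Y + t·(M−Y) with t = -1/4, so YL:LM = t:(1−t) = -1/4:5/4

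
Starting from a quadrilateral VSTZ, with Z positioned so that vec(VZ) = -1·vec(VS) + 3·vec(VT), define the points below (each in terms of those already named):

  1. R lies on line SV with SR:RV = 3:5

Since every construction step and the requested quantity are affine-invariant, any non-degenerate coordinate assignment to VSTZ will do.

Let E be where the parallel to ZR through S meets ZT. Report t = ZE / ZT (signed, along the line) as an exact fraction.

Work in coordinates with V = (0, 0), S = (1, 0), T = (0, 1), Z = (-1, 3).
1. R lies on line SV with SR:RV = 3:5 ⇒ R = (5/8, 0)
through S parallel to ZR: direction (13/8, -3); meets ZT at E = (-11/2, 12)
E = Z + t·(T−Z) with t = -9/2

t = -9/2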